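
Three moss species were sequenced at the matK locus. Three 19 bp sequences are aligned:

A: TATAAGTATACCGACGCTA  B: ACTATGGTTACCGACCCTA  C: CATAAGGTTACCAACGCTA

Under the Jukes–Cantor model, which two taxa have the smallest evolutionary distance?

A and C

A–B: 6/19 differ, p = 0.316, d = 0.410.
A–C: 4/19 differ, p = 0.211, d = 0.247.
B–C: 5/19 differ, p = 0.263, d = 0.324.
The smallest distance is between A and C.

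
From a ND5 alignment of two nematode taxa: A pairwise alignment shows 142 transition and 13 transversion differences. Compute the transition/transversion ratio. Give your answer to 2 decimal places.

10.92

R = 142/13 = 10.923076… ≈ 10.92 (to 2 d.p.).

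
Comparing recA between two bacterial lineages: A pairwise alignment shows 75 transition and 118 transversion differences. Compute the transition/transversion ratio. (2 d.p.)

R = 75/118 = 0.635593… ≈ 0.64 (to 2 d.p.).

0.64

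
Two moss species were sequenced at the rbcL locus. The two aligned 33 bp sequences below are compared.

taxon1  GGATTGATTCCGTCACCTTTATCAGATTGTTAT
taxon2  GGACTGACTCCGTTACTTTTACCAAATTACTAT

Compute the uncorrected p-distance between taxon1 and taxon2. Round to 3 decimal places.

The sequences differ at 8 of 33 positions (sites 4, 8, 14, 17, 22, 25, 29, 30).
p = 8/33 = 0.242424… ≈ 0.242 (to 3 d.p.).

0.242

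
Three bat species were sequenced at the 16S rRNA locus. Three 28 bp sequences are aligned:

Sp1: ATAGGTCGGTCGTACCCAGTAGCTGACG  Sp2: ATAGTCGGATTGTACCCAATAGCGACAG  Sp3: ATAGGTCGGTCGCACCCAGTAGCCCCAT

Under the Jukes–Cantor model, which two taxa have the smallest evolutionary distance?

Sp1 and Sp3

Sp1–Sp2: 10/28 differ, p = 0.357, d = 0.485.
Sp1–Sp3: 6/28 differ, p = 0.214, d = 0.252.
Sp2–Sp3: 10/28 differ, p = 0.357, d = 0.485.
The smallest distance is between Sp1 and Sp3.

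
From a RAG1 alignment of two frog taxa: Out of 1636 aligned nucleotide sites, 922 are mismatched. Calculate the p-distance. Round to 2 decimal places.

0.56

p = 922/1636 = 0.563569… ≈ 0.56 (to 2 d.p.).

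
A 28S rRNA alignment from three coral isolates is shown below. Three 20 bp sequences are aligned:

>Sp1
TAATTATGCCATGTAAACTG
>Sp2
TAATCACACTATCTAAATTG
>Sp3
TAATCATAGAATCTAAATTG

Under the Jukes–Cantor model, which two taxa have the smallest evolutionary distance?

Sp1–Sp2: 6/20 differ, p = 0.300, d = 0.383.
Sp1–Sp3: 6/20 differ, p = 0.300, d = 0.383.
Sp2–Sp3: 3/20 differ, p = 0.150, d = 0.167.
The smallest distance is between Sp2 and Sp3.

Sp2 and Sp3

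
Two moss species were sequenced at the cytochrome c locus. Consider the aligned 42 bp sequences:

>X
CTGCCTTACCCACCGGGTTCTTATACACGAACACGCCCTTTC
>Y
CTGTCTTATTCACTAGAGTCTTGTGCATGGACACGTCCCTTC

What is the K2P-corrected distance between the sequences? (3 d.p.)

Of 42 sites, 12 differences are transitions and 1 are transversions, so P = 12/42 ≈ 0.285714 and Q = 1/42 ≈ 0.02381.
Under the Kimura two-parameter model, d = −½ ln(1 − 2P − Q) − ¼ ln(1 − 2Q).
1 − 2P − Q = 0.404762, giving −½ ln(0.404762) = 0.452228.
1 − 2Q = 0.95238, giving −¼ ln(0.95238) = 0.012198.
d = 0.452228 + 0.012198 = 0.464426.

0.464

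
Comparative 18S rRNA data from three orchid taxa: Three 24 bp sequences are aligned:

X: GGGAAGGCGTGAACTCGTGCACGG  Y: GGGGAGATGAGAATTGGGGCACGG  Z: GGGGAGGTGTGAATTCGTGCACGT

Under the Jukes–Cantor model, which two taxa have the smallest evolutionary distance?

X–Y: 7/24 differ, p = 0.292, d = 0.369.
X–Z: 4/24 differ, p = 0.167, d = 0.188.
Y–Z: 5/24 differ, p = 0.208, d = 0.244.
The smallest distance is between X and Z.

X and Z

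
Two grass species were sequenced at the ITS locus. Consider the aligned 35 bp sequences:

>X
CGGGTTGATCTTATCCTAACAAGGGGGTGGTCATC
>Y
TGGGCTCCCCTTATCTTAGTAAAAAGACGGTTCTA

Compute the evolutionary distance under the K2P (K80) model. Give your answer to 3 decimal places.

0.870

Of 35 sites, 12 differences are transitions and 4 are transversions, so P = 12/35 ≈ 0.342857 and Q = 4/35 ≈ 0.114286.
Under the Kimura two-parameter model, d = −½ ln(1 − 2P − Q) − ¼ ln(1 − 2Q).
1 − 2P − Q = 0.2, giving −½ ln(0.2) = 0.804719.
1 − 2Q = 0.771428, giving −¼ ln(0.771428) = 0.064878.
d = 0.804719 + 0.064878 = 0.869597.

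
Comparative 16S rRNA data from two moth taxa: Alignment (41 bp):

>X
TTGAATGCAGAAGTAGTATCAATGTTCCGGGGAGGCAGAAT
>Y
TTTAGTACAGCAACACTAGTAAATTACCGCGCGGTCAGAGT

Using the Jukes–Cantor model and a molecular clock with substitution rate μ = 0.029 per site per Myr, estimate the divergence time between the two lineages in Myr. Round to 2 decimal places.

10.41

The sequences differ at 17 of 41 sites, so p = 17/41 ≈ 0.414634.
d = −(3/4) ln(1 − 4p/3) = −0.75 ln(1 − 0.552845) = −0.75 ln(0.447155)
  = −0.75 × (-0.804850) = 0.603638 substitutions/site.
Under a molecular clock d = 2μt, so t = d/(2μ) = 0.603638 / (2 × 0.029) = 10.41 Myr.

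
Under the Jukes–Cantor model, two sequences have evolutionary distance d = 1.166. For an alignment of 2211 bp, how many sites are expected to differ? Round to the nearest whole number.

Invert JC69: p = (3/4)(1 − e^(−4d/3)) = 0.75 × (1 − e^(-1.554667)) = 0.75 × (1 − 0.211260) = 0.591555.
Expected differing sites = pL ≈ 0.591555 × 2211 = 1307.928105 ≈ 1308.

1308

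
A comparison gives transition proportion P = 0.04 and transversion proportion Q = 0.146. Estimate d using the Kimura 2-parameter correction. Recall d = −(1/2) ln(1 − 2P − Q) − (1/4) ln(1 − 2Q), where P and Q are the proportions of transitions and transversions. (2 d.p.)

Under the Kimura two-parameter model, d = −½ ln(1 − 2P − Q) − ¼ ln(1 − 2Q).
1 − 2P − Q = 0.774, giving −½ ln(0.774) = 0.128092.
1 − 2Q = 0.708, giving −¼ ln(0.708) = 0.086328.
d = 0.128092 + 0.086328 = 0.214420.

0.21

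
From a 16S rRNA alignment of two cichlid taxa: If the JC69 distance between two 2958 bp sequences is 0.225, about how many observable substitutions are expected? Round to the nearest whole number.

575

Invert JC69: p = (3/4)(1 − e^(−4d/3)) = 0.75 × (1 − e^(-0.3)) = 0.75 × (1 − 0.740818) = 0.194387.
Expected differing sites = pL ≈ 0.194387 × 2958 = 574.996746 ≈ 575.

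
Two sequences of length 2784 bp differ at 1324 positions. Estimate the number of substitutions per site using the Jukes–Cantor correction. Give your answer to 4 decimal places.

p = 1324/2784 ≈ 0.475575.
d = −(3/4) ln(1 − 4p/3) = −0.75 ln(1 − 0.6341) = −0.75 ln(0.3659)
  = −0.75 × (-1.005395) = 0.754046 substitutions/site.

0.7540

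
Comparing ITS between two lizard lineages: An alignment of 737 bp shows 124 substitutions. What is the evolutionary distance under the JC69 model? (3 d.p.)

p = 124/737 ≈ 0.16825.
d = −(3/4) ln(1 − 4p/3) = −0.75 ln(1 − 0.224333) = −0.75 ln(0.775667)
  = −0.75 × (-0.254032) = 0.190524 substitutions/site.

0.191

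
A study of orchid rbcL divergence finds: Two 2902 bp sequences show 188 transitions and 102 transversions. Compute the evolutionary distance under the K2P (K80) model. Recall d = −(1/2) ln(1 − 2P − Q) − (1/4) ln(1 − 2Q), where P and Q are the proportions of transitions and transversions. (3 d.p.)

P = 188/2902 ≈ 0.064783 and Q = 102/2902 ≈ 0.035148.
Under the Kimura two-parameter model, d = −½ ln(1 − 2P − Q) − ¼ ln(1 − 2Q).
1 − 2P − Q = 0.835286, giving −½ ln(0.835286) = 0.089991.
1 − 2Q = 0.929704, giving −¼ ln(0.929704) = 0.018222.
d = 0.089991 + 0.018222 = 0.108213.

0.108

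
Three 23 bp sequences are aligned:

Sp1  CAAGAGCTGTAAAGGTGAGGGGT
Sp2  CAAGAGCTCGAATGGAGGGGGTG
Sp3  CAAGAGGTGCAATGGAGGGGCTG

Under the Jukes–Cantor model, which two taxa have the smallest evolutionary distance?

Sp1–Sp2: 7/23 differ, p = 0.304, d = 0.390.
Sp1–Sp3: 8/23 differ, p = 0.348, d = 0.467.
Sp2–Sp3: 4/23 differ, p = 0.174, d = 0.198.
The smallest distance is between Sp2 and Sp3.

Sp2 and Sp3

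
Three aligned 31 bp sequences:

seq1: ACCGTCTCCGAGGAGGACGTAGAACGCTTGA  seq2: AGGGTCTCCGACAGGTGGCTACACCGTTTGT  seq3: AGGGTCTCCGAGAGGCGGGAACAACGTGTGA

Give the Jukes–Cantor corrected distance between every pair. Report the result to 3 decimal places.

seq1–seq2: 13/31 sites differ → p ≈ 0.419355, d = −0.75 ln(1 − 0.55914) = 0.614271 ≈ 0.614.
seq1–seq3: 11/31 sites differ → p ≈ 0.354839, d = −0.75 ln(1 − 0.473119) = 0.480585 ≈ 0.481.
seq2–seq3: 7/31 sites differ → p ≈ 0.225806, d = −0.75 ln(1 − 0.301075) = 0.268659 ≈ 0.269.

d(seq1,seq2) = 0.614, d(seq1,seq3) = 0.481, d(seq2,seq3) = 0.269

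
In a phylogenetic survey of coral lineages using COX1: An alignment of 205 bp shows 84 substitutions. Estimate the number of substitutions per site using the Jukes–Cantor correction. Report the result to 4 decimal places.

0.5928

p = 84/205 ≈ 0.409756.
d = −(3/4) ln(1 − 4p/3) = −0.75 ln(1 − 0.546341) = −0.75 ln(0.453659)
  = −0.75 × (-0.790409) = 0.592807 substitutions/site.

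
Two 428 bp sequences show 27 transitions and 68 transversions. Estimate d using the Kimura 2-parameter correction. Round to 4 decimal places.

P = 27/428 ≈ 0.063084 and Q = 68/428 ≈ 0.158879.
Under the Kimura two-parameter model, d = −½ ln(1 − 2P − Q) − ¼ ln(1 − 2Q).
1 − 2P − Q = 0.714953, giving −½ ln(0.714953) = 0.167769.
1 − 2Q = 0.682242, giving −¼ ln(0.682242) = 0.095593.
d = 0.167769 + 0.095593 = 0.263362.

0.2634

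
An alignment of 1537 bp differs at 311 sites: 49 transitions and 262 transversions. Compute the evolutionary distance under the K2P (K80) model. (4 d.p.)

P = 49/1537 ≈ 0.03188 and Q = 262/1537 ≈ 0.170462.
Under the Kimura two-parameter model, d = −½ ln(1 − 2P − Q) − ¼ ln(1 − 2Q).
1 − 2P − Q = 0.765778, giving −½ ln(0.765778) = 0.133431.
1 − 2Q = 0.659076, giving −¼ ln(0.659076) = 0.104229.
d = 0.133431 + 0.104229 = 0.237660.

0.2377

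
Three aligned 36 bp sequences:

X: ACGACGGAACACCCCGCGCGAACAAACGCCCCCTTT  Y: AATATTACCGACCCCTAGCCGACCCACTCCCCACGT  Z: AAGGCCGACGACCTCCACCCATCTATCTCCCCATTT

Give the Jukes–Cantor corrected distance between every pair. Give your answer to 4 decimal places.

d(X,Y) = 0.8240, d(X,Z) = 0.6082, d(Y,Z) = 0.6735

X–Y: 18/36 sites differ → p = 0.5, d = −0.75 ln(1 − 0.666667) = 0.823960 ≈ 0.8240.
X–Z: 15/36 sites differ → p ≈ 0.416667, d = −0.75 ln(1 − 0.555556) = 0.608198 ≈ 0.6082.
Y–Z: 16/36 sites differ → p ≈ 0.444444, d = −0.75 ln(1 − 0.592592) = 0.673455 ≈ 0.6735.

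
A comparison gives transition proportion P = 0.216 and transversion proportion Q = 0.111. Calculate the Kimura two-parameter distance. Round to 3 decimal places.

0.454

Under the Kimura two-parameter model, d = −½ ln(1 − 2P − Q) − ¼ ln(1 − 2Q).
1 − 2P − Q = 0.457, giving −½ ln(0.457) = 0.391536.
1 − 2Q = 0.778, giving −¼ ln(0.778) = 0.062757.
d = 0.391536 + 0.062757 = 0.454293.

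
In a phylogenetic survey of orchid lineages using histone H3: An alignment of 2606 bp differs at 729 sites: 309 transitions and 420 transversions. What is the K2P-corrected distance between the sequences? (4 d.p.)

0.3513

P = 309/2606 ≈ 0.118573 and Q = 420/2606 ≈ 0.161167.
Under the Kimura two-parameter model, d = −½ ln(1 − 2P − Q) − ¼ ln(1 − 2Q).
1 − 2P − Q = 0.601687, giving −½ ln(0.601687) = 0.254009.
1 − 2Q = 0.677666, giving −¼ ln(0.677666) = 0.097275.
d = 0.254009 + 0.097275 = 0.351284.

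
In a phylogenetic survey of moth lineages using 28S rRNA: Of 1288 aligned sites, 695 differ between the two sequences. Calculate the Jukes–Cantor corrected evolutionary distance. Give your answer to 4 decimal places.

0.9533

p = 695/1288 ≈ 0.539596.
d = −(3/4) ln(1 − 4p/3) = −0.75 ln(1 − 0.719461) = −0.75 ln(0.280539)
  = −0.75 × (-1.271043) = 0.953282 substitutions/site.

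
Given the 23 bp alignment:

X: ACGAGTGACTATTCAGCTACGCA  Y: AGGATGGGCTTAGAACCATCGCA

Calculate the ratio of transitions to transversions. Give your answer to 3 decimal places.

Transitions are A↔G and C↔T; transversions are all other mismatches.
Transitions: 1. Transversions: 10.
R = 1/10 = 0.100.

0.100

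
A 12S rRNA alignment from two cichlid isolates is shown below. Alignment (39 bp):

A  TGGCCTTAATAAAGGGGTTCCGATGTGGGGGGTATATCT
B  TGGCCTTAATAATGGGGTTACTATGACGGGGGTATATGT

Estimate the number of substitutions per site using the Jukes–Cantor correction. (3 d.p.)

0.172

The sequences differ at 6 of 39 sites (13, 20, 22, 26, 27, 38), so p = 6/39 ≈ 0.153846.
d = −(3/4) ln(1 − 4p/3) = −0.75 ln(1 − 0.205128) = −0.75 ln(0.794872)
  = −0.75 × (-0.229574) = 0.172181 substitutions/site.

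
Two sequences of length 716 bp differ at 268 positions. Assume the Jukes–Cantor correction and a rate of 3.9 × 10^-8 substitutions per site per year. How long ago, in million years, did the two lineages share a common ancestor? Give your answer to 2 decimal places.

p = 268/716 ≈ 0.374302.
d = −(3/4) ln(1 − 4p/3) = −0.75 ln(1 − 0.499069) = −0.75 ln(0.500931)
  = −0.75 × (-0.691287) = 0.518465 substitutions/site.
Under a molecular clock d = 2μt, so t = d/(2μ) = 0.518465 / (2 × 3.9 × 10^-8) = 6.65 million years.

6.65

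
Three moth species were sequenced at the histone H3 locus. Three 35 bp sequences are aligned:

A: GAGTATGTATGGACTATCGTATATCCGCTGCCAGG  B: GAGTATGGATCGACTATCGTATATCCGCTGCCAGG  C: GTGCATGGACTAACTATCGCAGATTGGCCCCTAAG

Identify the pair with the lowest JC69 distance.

A and B

A–B: 2/35 differ, p = 0.057, d = 0.059.
A–C: 14/35 differ, p = 0.400, d = 0.572.
B–C: 13/35 differ, p = 0.371, d = 0.513.
The smallest distance is between A and B.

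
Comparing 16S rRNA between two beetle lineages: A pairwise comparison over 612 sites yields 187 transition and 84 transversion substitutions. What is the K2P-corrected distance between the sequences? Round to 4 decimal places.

P = 187/612 ≈ 0.305556 and Q = 84/612 ≈ 0.137255.
Under the Kimura two-parameter model, d = −½ ln(1 − 2P − Q) − ¼ ln(1 − 2Q).
1 − 2P − Q = 0.251633, giving −½ ln(0.251633) = 0.689892.
1 − 2Q = 0.72549, giving −¼ ln(0.72549) = 0.080227.
d = 0.689892 + 0.080227 = 0.770119.

0.7701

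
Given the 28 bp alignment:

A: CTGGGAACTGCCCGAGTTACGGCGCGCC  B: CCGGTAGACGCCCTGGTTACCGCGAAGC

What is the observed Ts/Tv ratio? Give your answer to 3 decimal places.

Transitions are A↔G and C↔T; transversions are all other mismatches.
Transitions: 5. Transversions: 6.
R = 5/6 = 0.833333… ≈ 0.833 (to 3 d.p.).

0.833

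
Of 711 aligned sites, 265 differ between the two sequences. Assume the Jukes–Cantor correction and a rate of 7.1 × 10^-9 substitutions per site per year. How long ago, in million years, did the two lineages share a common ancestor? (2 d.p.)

36.29

p = 265/711 ≈ 0.372714.
d = −(3/4) ln(1 − 4p/3) = −0.75 ln(1 − 0.496952) = −0.75 ln(0.503048)
  = −0.75 × (-0.687070) = 0.515303 substitutions/site.
Under a molecular clock d = 2μt, so t = d/(2μ) = 0.515303 / (2 × 7.1 × 10^-9) = 36.29 million years.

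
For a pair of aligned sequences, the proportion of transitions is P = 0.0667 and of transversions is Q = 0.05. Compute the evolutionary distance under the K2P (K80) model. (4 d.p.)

Under the Kimura two-parameter model, d = −½ ln(1 − 2P − Q) − ¼ ln(1 − 2Q).
1 − 2P − Q = 0.8166, giving −½ ln(0.8166) = 0.101303.
1 − 2Q = 0.9, giving −¼ ln(0.9) = 0.026340.
d = 0.101303 + 0.026340 = 0.127643.

0.1276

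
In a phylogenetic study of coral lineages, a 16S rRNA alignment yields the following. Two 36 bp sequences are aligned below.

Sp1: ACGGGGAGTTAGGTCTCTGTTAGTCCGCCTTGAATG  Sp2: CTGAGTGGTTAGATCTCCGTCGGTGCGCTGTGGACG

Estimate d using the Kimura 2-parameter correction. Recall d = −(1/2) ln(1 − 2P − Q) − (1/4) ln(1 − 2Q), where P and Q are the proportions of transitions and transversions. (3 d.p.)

Of 36 sites, 10 differences are transitions and 4 are transversions, so P = 10/36 ≈ 0.277778 and Q = 4/36 ≈ 0.111111.
Under the Kimura two-parameter model, d = −½ ln(1 − 2P − Q) − ¼ ln(1 − 2Q).
1 − 2P − Q = 0.333333, giving −½ ln(0.333333) = 0.549307.
1 − 2Q = 0.777778, giving −¼ ln(0.777778) = 0.062829.
d = 0.549307 + 0.062829 = 0.612136.

0.612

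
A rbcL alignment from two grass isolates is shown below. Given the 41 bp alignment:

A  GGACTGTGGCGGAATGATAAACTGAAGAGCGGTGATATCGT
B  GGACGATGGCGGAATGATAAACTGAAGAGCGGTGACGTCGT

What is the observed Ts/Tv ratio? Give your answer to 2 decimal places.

3.00

Transitions are A↔G and C↔T; transversions are all other mismatches.
Transitions: 3. Transversions: 1.
R = 3/1 = 3.00.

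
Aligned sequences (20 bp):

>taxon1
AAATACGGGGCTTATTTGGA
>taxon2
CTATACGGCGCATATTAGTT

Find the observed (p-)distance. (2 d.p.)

The sequences differ at 7 of 20 positions (sites 1, 2, 9, 12, 17, 19, 20).
p = 7/20 = 0.35.

0.35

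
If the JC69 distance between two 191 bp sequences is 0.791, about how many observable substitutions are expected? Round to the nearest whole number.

Invert JC69: p = (3/4)(1 − e^(−4d/3)) = 0.75 × (1 − e^(-1.054667)) = 0.75 × (1 − 0.348308) = 0.488769.
Expected differing sites = pL ≈ 0.488769 × 191 = 93.354879 ≈ 93.

93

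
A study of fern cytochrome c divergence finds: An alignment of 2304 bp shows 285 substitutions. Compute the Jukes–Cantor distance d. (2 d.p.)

0.14

p = 285/2304 ≈ 0.123698.
d = −(3/4) ln(1 − 4p/3) = −0.75 ln(1 − 0.164931) = −0.75 ln(0.835069)
  = −0.75 × (-0.180241) = 0.135181 substitutions/site.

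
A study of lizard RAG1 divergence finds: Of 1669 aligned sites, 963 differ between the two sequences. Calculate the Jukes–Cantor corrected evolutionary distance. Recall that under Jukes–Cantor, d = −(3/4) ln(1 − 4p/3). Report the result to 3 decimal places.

p = 963/1669 ≈ 0.576992.
d = −(3/4) ln(1 − 4p/3) = −0.75 ln(1 − 0.769323) = −0.75 ln(0.230677)
  = −0.75 × (-1.466737) = 1.100053 substitutions/site.

1.100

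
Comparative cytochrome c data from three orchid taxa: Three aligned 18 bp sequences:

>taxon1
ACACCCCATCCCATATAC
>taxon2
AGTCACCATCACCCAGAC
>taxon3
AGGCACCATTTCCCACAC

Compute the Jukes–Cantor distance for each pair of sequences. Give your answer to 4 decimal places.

d(taxon1,taxon2) = 0.5482, d(taxon1,taxon3) = 0.6735, d(taxon2,taxon3) = 0.2635

taxon1–taxon2: 7/18 sites differ → p ≈ 0.388889, d = −0.75 ln(1 − 0.518519) = 0.548166 ≈ 0.5482.
taxon1–taxon3: 8/18 sites differ → p ≈ 0.444444, d = −0.75 ln(1 − 0.592592) = 0.673455 ≈ 0.6735.
taxon2–taxon3: 4/18 sites differ → p ≈ 0.222222, d = −0.75 ln(1 − 0.296296) = 0.263548 ≈ 0.2635.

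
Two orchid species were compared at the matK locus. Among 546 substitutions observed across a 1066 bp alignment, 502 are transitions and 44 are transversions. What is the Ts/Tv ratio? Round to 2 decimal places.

11.41

R = 502/44 = 11.409090… ≈ 11.41 (to 2 d.p.).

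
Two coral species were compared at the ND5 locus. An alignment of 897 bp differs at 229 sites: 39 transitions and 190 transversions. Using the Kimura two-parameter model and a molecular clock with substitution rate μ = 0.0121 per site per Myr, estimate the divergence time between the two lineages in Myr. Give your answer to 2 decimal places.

P = 39/897 ≈ 0.043478 and Q = 190/897 ≈ 0.211817.
Under the Kimura two-parameter model, d = −½ ln(1 − 2P − Q) − ¼ ln(1 − 2Q).
1 − 2P − Q = 0.701227, giving −½ ln(0.701227) = 0.177462.
1 − 2Q = 0.576366, giving −¼ ln(0.576366) = 0.137753.
d = 0.177462 + 0.137753 = 0.315215.
Under a molecular clock d = 2μt, so t = d/(2μ) = 0.315215 / (2 × 0.0121) = 13.03 Myr.

13.03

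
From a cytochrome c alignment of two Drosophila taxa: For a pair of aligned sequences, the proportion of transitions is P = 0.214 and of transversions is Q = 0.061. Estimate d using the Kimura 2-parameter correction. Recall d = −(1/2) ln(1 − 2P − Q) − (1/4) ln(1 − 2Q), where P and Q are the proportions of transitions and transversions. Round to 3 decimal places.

Under the Kimura two-parameter model, d = −½ ln(1 − 2P − Q) − ¼ ln(1 − 2Q).
1 − 2P − Q = 0.511, giving −½ ln(0.511) = 0.335693.
1 − 2Q = 0.878, giving −¼ ln(0.878) = 0.032527.
d = 0.335693 + 0.032527 = 0.368220.

0.368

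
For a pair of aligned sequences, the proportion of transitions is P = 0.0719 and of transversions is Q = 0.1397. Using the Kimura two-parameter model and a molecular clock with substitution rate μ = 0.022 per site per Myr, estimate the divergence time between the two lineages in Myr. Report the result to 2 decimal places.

5.65

Under the Kimura two-parameter model, d = −½ ln(1 − 2P − Q) − ¼ ln(1 − 2Q).
1 − 2P − Q = 0.7165, giving −½ ln(0.7165) = 0.166689.
1 − 2Q = 0.7206, giving −¼ ln(0.7206) = 0.081918.
d = 0.166689 + 0.081918 = 0.248607.
Under a molecular clock d = 2μt, so t = d/(2μ) = 0.248607 / (2 × 0.022) = 5.65 Myr.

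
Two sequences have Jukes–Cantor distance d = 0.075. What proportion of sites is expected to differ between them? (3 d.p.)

p = (3/4)(1 − e^(−4d/3)) = 0.75 × (1 − e^(-0.1)) = 0.75 × (1 − 0.904837) = 0.071372.

0.071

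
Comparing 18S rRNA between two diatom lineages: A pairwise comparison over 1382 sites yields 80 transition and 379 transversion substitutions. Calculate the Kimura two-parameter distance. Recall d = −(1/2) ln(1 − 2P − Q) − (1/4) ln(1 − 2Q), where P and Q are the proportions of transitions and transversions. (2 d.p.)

P = 80/1382 ≈ 0.057887 and Q = 379/1382 ≈ 0.27424.
Under the Kimura two-parameter model, d = −½ ln(1 − 2P − Q) − ¼ ln(1 − 2Q).
1 − 2P − Q = 0.609986, giving −½ ln(0.609986) = 0.247160.
1 − 2Q = 0.45152, giving −¼ ln(0.45152) = 0.198784.
d = 0.247160 + 0.198784 = 0.445944.

0.45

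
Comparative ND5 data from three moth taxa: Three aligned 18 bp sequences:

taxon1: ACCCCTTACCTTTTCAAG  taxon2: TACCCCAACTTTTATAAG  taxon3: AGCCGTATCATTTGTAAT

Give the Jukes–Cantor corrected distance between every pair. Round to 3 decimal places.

d(taxon1,taxon2) = 0.548, d(taxon1,taxon3) = 0.673, d(taxon2,taxon3) = 0.673

taxon1–taxon2: 7/18 sites differ → p ≈ 0.388889, d = −0.75 ln(1 − 0.518519) = 0.548166 ≈ 0.548.
taxon1–taxon3: 8/18 sites differ → p ≈ 0.444444, d = −0.75 ln(1 − 0.592592) = 0.673455 ≈ 0.673.
taxon2–taxon3: 8/18 sites differ → p ≈ 0.444444, d = −0.75 ln(1 − 0.592592) = 0.673455 ≈ 0.673.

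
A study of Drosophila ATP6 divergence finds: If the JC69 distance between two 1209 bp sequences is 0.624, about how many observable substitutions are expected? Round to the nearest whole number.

512

Invert JC69: p = (3/4)(1 − e^(−4d/3)) = 0.75 × (1 − e^(-0.832)) = 0.75 × (1 − 0.435178) = 0.423617.
Expected differing sites = pL ≈ 0.423617 × 1209 = 512.152953 ≈ 512.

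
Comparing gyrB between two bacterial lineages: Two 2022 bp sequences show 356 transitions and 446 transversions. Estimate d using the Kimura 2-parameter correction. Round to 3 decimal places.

0.571

P = 356/2022 ≈ 0.176063 and Q = 446/2022 ≈ 0.220574.
Under the Kimura two-parameter model, d = −½ ln(1 − 2P − Q) − ¼ ln(1 − 2Q).
1 − 2P − Q = 0.4273, giving −½ ln(0.4273) = 0.425134.
1 − 2Q = 0.558852, giving −¼ ln(0.558852) = 0.145468.
d = 0.425134 + 0.145468 = 0.570602.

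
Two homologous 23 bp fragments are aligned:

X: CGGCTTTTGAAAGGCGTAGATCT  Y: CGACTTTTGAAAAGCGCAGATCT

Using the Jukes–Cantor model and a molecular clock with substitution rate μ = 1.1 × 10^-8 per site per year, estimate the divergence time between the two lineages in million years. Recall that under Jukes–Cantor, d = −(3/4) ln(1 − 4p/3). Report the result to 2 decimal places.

The sequences differ at 3 of 23 sites (3, 13, 17), so p = 3/23 ≈ 0.130435.
d = −(3/4) ln(1 − 4p/3) = −0.75 ln(1 − 0.173913) = −0.75 ln(0.826087)
  = −0.75 × (-0.191055) = 0.143291 substitutions/site.
Under a molecular clock d = 2μt, so t = d/(2μ) = 0.143291 / (2 × 1.1 × 10^-8) = 6.51 million years.

6.51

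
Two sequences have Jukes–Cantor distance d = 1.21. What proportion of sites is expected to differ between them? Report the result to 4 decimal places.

0.6006

p = (3/4)(1 − e^(−4d/3)) = 0.75 × (1 − e^(-1.613333)) = 0.75 × (1 − 0.199222) = 0.600584.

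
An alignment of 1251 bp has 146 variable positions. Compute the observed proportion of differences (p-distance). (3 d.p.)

0.117

p = 146/1251 = 0.116706… ≈ 0.117 (to 3 d.p.).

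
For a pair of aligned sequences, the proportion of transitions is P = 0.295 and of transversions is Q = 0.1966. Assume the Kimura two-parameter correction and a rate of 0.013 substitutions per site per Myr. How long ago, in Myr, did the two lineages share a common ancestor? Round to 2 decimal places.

34.51

Under the Kimura two-parameter model, d = −½ ln(1 − 2P − Q) − ¼ ln(1 − 2Q).
1 − 2P − Q = 0.2134, giving −½ ln(0.2134) = 0.772293.
1 − 2Q = 0.6068, giving −¼ ln(0.6068) = 0.124889.
d = 0.772293 + 0.124889 = 0.897182.
Under a molecular clock d = 2μt, so t = d/(2μ) = 0.897182 / (2 × 0.013) = 34.51 Myr.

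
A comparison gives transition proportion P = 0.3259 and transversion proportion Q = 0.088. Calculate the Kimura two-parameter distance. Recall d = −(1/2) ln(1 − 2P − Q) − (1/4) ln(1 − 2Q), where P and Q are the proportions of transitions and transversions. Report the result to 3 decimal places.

Under the Kimura two-parameter model, d = −½ ln(1 − 2P − Q) − ¼ ln(1 − 2Q).
1 − 2P − Q = 0.2602, giving −½ ln(0.2602) = 0.673152.
1 − 2Q = 0.824, giving −¼ ln(0.824) = 0.048396.
d = 0.673152 + 0.048396 = 0.721548.

0.722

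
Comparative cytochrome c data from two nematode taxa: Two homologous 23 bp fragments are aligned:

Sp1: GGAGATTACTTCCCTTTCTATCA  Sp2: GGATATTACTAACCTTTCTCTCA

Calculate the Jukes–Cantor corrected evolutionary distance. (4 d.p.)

The sequences differ at 4 of 23 sites (4, 11, 12, 20), so p = 4/23 ≈ 0.173913.
d = −(3/4) ln(1 − 4p/3) = −0.75 ln(1 − 0.231884) = −0.75 ln(0.768116)
  = −0.75 × (-0.263815) = 0.197861 substitutions/site.

0.1979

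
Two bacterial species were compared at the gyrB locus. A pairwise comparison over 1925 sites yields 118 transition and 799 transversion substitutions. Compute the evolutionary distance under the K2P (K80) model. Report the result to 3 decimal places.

P = 118/1925 ≈ 0.061299 and Q = 799/1925 ≈ 0.415065.
Under the Kimura two-parameter model, d = −½ ln(1 − 2P − Q) − ¼ ln(1 − 2Q).
1 − 2P − Q = 0.462337, giving −½ ln(0.462337) = 0.385731.
1 − 2Q = 0.16987, giving −¼ ln(0.16987) = 0.443180.
d = 0.385731 + 0.443180 = 0.828911.

0.829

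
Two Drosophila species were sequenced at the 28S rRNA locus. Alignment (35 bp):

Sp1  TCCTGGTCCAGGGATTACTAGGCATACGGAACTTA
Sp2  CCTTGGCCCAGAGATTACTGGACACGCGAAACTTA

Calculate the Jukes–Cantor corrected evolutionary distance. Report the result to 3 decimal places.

0.315

The sequences differ at 9 of 35 sites (1, 3, 7, 12, 20, 22, 25, 26, 29), so p = 9/35 ≈ 0.257143.
d = −(3/4) ln(1 − 4p/3) = −0.75 ln(1 − 0.342857) = −0.75 ln(0.657143)
  = −0.75 × (-0.419854) = 0.314891 substitutions/site.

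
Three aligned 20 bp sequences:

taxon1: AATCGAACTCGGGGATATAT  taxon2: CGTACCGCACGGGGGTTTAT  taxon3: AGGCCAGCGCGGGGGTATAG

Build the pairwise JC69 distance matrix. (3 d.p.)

d(taxon1,taxon2) = 0.687, d(taxon1,taxon3) = 0.471, d(taxon2,taxon3) = 0.471

taxon1–taxon2: 9/20 sites differ → p = 0.45, d = −0.75 ln(1 − 0.6) = 0.687218 ≈ 0.687.
taxon1–taxon3: 7/20 sites differ → p = 0.35, d = −0.75 ln(1 − 0.466667) = 0.471457 ≈ 0.471.
taxon2–taxon3: 7/20 sites differ → p = 0.35, d = −0.75 ln(1 − 0.466667) = 0.471457 ≈ 0.471.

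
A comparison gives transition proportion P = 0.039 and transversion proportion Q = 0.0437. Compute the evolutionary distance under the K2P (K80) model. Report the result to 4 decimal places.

Under the Kimura two-parameter model, d = −½ ln(1 − 2P − Q) − ¼ ln(1 − 2Q).
1 − 2P − Q = 0.8783, giving −½ ln(0.8783) = 0.064884.
1 − 2Q = 0.9126, giving −¼ ln(0.9126) = 0.022864.
d = 0.064884 + 0.022864 = 0.087748.

0.0877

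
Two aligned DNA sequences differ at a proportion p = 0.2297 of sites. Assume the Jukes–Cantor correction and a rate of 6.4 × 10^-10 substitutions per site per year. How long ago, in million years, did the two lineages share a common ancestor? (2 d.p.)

d = −(3/4) ln(1 − 4p/3) = −0.75 ln(1 − 0.306267) = −0.75 ln(0.693733)
  = −0.75 × (-0.365668) = 0.274251 substitutions/site.
Under a molecular clock d = 2μt, so t = d/(2μ) = 0.274251 / (2 × 6.4 × 10^-10) = 214.26 million years.

214.26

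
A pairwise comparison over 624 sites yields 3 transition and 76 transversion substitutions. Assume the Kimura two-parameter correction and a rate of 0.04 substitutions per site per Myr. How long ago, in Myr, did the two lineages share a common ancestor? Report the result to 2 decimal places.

P = 3/624 ≈ 0.004808 and Q = 76/624 ≈ 0.121795.
Under the Kimura two-parameter model, d = −½ ln(1 − 2P − Q) − ¼ ln(1 − 2Q).
1 − 2P − Q = 0.868589, giving −½ ln(0.868589) = 0.070443.
1 − 2Q = 0.75641, giving −¼ ln(0.75641) = 0.069793.
d = 0.070443 + 0.069793 = 0.140236.
Under a molecular clock d = 2μt, so t = d/(2μ) = 0.140236 / (2 × 0.04) = 1.75 Myr.

1.75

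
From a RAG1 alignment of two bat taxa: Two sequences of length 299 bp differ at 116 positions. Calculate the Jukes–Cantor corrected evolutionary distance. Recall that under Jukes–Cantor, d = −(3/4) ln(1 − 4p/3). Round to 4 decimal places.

0.5462

p = 116/299 ≈ 0.38796.
d = −(3/4) ln(1 − 4p/3) = −0.75 ln(1 − 0.51728) = −0.75 ln(0.48272)
  = −0.75 × (-0.728319) = 0.546239 substitutions/site.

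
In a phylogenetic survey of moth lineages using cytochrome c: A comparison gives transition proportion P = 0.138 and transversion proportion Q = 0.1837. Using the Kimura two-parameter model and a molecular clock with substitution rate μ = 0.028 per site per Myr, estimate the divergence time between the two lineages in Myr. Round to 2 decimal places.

7.54

Under the Kimura two-parameter model, d = −½ ln(1 − 2P − Q) − ¼ ln(1 − 2Q).
1 − 2P − Q = 0.5403, giving −½ ln(0.5403) = 0.307815.
1 − 2Q = 0.6326, giving −¼ ln(0.6326) = 0.114479.
d = 0.307815 + 0.114479 = 0.422294.
Under a molecular clock d = 2μt, so t = d/(2μ) = 0.422294 / (2 × 0.028) = 7.54 Myr.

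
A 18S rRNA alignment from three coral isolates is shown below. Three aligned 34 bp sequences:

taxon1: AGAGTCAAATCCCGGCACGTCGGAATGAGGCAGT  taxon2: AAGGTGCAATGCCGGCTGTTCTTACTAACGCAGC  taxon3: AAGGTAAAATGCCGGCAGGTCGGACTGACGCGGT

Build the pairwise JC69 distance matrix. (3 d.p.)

taxon1–taxon2: 14/34 sites differ → p ≈ 0.411765, d = −0.75 ln(1 − 0.54902) = 0.597249 ≈ 0.597.
taxon1–taxon3: 8/34 sites differ → p ≈ 0.235294, d = −0.75 ln(1 − 0.313725) = 0.282358 ≈ 0.282.
taxon2–taxon3: 9/34 sites differ → p ≈ 0.264706, d = −0.75 ln(1 − 0.352941) = 0.326488 ≈ 0.326.

d(taxon1,taxon2) = 0.597, d(taxon1,taxon3) = 0.282, d(taxon2,taxon3) = 0.326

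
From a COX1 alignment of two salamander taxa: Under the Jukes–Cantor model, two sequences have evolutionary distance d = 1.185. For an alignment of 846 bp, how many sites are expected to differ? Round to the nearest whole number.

Invert JC69: p = (3/4)(1 − e^(−4d/3)) = 0.75 × (1 − e^(-1.58)) = 0.75 × (1 − 0.205975) = 0.595519.
Expected differing sites = pL ≈ 0.595519 × 846 = 503.809074 ≈ 504.

504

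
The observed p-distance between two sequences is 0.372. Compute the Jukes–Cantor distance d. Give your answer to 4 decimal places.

d = −(3/4) ln(1 − 4p/3) = −0.75 ln(1 − 0.496) = −0.75 ln(0.504)
  = −0.75 × (-0.685179) = 0.513884 substitutions/site.

0.5139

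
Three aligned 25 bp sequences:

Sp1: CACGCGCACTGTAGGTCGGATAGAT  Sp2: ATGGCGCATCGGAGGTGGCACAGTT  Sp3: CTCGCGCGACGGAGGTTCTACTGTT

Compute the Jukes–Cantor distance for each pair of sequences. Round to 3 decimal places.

d(Sp1,Sp2) = 0.572, d(Sp1,Sp3) = 0.663, d(Sp2,Sp3) = 0.417

Sp1–Sp2: 10/25 sites differ → p = 0.4, d = −0.75 ln(1 − 0.533333) = 0.571605 ≈ 0.572.
Sp1–Sp3: 11/25 sites differ → p = 0.44, d = −0.75 ln(1 − 0.586667) = 0.662626 ≈ 0.663.
Sp2–Sp3: 8/25 sites differ → p = 0.32, d = −0.75 ln(1 − 0.426667) = 0.417216 ≈ 0.417.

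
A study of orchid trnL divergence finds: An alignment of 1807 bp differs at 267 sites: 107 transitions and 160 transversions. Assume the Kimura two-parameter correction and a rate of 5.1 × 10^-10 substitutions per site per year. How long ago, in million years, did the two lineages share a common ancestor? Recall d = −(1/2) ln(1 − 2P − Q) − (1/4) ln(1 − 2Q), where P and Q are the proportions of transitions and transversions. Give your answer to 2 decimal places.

161.45

P = 107/1807 ≈ 0.059214 and Q = 160/1807 ≈ 0.088545.
Under the Kimura two-parameter model, d = −½ ln(1 − 2P − Q) − ¼ ln(1 − 2Q).
1 − 2P − Q = 0.793027, giving −½ ln(0.793027) = 0.115949.
1 − 2Q = 0.82291, giving −¼ ln(0.82291) = 0.048727.
d = 0.115949 + 0.048727 = 0.164676.
Under a molecular clock d = 2μt, so t = d/(2μ) = 0.164676 / (2 × 5.1 × 10^-10) = 161.45 million years.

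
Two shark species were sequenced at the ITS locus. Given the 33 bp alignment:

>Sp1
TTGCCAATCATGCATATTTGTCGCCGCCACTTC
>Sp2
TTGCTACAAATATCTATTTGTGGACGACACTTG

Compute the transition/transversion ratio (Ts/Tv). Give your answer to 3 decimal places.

0.375

Transitions are A↔G and C↔T; transversions are all other mismatches.
Transitions: 3. Transversions: 8.
R = 3/8 = 0.375.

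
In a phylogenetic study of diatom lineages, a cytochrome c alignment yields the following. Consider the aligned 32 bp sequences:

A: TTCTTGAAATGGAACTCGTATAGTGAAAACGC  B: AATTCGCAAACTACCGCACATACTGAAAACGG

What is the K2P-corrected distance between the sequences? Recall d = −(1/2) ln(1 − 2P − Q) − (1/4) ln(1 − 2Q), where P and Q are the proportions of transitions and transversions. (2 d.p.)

Of 32 sites, 4 differences are transitions and 10 are transversions, so P = 4/32 = 0.125 and Q = 10/32 = 0.3125.
Under the Kimura two-parameter model, d = −½ ln(1 − 2P − Q) − ¼ ln(1 − 2Q).
1 − 2P − Q = 0.4375, giving −½ ln(0.4375) = 0.413339.
1 − 2Q = 0.375, giving −¼ ln(0.375) = 0.245207.
d = 0.413339 + 0.245207 = 0.658546.

0.66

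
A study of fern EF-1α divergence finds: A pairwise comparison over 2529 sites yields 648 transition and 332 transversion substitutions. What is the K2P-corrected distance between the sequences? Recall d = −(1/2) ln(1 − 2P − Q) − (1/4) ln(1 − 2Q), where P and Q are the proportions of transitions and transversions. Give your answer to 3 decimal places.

P = 648/2529 ≈ 0.256228 and Q = 332/2529 ≈ 0.131277.
Under the Kimura two-parameter model, d = −½ ln(1 − 2P − Q) − ¼ ln(1 − 2Q).
1 − 2P − Q = 0.356267, giving −½ ln(0.356267) = 0.516037.
1 − 2Q = 0.737446, giving −¼ ln(0.737446) = 0.076141.
d = 0.516037 + 0.076141 = 0.592178.

0.592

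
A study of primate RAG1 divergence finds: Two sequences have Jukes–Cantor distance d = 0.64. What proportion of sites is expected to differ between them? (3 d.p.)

p = (3/4)(1 − e^(−4d/3)) = 0.75 × (1 − e^(-0.853333)) = 0.75 × (1 − 0.425993) = 0.430505.

0.431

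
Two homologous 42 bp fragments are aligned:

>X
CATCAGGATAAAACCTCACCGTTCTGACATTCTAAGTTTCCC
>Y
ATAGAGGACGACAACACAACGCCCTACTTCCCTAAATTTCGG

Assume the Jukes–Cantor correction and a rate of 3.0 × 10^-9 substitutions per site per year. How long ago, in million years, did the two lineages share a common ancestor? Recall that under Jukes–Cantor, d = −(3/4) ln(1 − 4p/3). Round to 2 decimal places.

137.33

The sequences differ at 21 of 42 sites, so p = 21/42 = 0.5.
d = −(3/4) ln(1 − 4p/3) = −0.75 ln(1 − 0.666667) = −0.75 ln(0.333333)
  = −0.75 × (-1.098613) = 0.823960 substitutions/site.
Under a molecular clock d = 2μt, so t = d/(2μ) = 0.823960 / (2 × 3.0 × 10^-9) = 137.33 million years.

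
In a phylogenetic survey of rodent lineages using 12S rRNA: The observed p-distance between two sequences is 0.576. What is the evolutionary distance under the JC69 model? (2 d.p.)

d = −(3/4) ln(1 − 4p/3) = −0.75 ln(1 − 0.768) = −0.75 ln(0.232)
  = −0.75 × (-1.461018) = 1.095764 substitutions/site.

1.10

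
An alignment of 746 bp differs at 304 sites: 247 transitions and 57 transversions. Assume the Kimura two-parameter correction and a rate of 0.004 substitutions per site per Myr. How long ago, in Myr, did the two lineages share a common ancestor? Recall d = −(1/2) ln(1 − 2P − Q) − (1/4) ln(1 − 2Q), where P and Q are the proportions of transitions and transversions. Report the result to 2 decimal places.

89.04

P = 247/746 ≈ 0.331099 and Q = 57/746 ≈ 0.076408.
Under the Kimura two-parameter model, d = −½ ln(1 − 2P − Q) − ¼ ln(1 − 2Q).
1 − 2P − Q = 0.261394, giving −½ ln(0.261394) = 0.670863.
1 − 2Q = 0.847184, giving −¼ ln(0.847184) = 0.041459.
d = 0.670863 + 0.041459 = 0.712322.
Under a molecular clock d = 2μt, so t = d/(2μ) = 0.712322 / (2 × 0.004) = 89.04 Myr.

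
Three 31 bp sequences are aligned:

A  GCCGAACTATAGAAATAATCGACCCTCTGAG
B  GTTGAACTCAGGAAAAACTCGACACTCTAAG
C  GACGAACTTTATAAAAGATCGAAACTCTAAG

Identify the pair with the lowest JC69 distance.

A and C

A–B: 9/31 differ, p = 0.290, d = 0.367.
A–C: 8/31 differ, p = 0.258, d = 0.316.
B–C: 9/31 differ, p = 0.290, d = 0.367.
The smallest distance is between A and C.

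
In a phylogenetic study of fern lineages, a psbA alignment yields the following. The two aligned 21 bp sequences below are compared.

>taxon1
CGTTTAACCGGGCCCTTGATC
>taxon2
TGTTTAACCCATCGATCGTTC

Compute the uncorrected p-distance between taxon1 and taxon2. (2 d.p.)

0.38

The sequences differ at 8 of 21 positions (sites 1, 10, 11, 12, 14, 15, 17, 19).
p = 8/21 = 0.380952… ≈ 0.38 (to 2 d.p.).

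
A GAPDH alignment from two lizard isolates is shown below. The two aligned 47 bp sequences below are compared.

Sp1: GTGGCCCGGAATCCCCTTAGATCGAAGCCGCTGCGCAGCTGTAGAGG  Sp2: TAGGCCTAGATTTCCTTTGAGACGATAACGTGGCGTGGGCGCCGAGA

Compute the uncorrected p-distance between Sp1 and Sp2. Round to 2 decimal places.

0.49

The sequences differ at 23 of 47 positions.
p = 23/47 = 0.489361… ≈ 0.49 (to 2 d.p.).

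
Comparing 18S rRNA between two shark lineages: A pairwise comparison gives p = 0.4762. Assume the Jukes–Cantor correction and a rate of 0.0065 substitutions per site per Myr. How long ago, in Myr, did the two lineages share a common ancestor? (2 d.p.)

d = −(3/4) ln(1 − 4p/3) = −0.75 ln(1 − 0.634933) = −0.75 ln(0.365067)
  = −0.75 × (-1.007674) = 0.755756 substitutions/site.
Under a molecular clock d = 2μt, so t = d/(2μ) = 0.755756 / (2 × 0.0065) = 58.14 Myr.

58.14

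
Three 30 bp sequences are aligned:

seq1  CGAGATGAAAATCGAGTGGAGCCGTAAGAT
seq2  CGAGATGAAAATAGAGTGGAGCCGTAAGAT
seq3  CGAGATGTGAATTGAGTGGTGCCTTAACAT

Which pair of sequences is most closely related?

seq1–seq2: 1/30 differ, p = 0.033, d = 0.034.
seq1–seq3: 6/30 differ, p = 0.200, d = 0.233.
seq2–seq3: 6/30 differ, p = 0.200, d = 0.233.
The smallest distance is between seq1 and seq2.

seq1 and seq2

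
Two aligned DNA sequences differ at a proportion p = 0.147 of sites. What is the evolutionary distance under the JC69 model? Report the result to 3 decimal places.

0.164

d = −(3/4) ln(1 − 4p/3) = −0.75 ln(1 − 0.196) = −0.75 ln(0.804)
  = −0.75 × (-0.218156) = 0.163617 substitutions/site.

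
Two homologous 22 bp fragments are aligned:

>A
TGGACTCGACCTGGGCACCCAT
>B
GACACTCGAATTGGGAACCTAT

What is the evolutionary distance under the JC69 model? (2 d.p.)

0.41

The sequences differ at 7 of 22 sites (1, 2, 3, 10, 11, 16, 20), so p = 7/22 ≈ 0.318182.
d = −(3/4) ln(1 − 4p/3) = −0.75 ln(1 − 0.424243) = −0.75 ln(0.575757)
  = −0.75 × (-0.552070) = 0.414053 substitutions/site.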